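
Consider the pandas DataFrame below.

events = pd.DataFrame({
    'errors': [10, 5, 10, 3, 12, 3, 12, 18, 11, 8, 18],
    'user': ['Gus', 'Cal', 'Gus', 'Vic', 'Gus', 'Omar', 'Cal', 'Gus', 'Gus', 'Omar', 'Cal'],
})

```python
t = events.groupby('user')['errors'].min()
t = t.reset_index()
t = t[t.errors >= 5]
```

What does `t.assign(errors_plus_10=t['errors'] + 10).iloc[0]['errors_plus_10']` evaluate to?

group by user, min of errors:
user
Cal      5
Gus     10
Omar     3
Vic      3
Name: errors, dtype: int64
reset_index():
   user  errors
0   Cal       5
1   Gus      10
2  Omar       3
3   Vic       3
filter rows where errors >= 5:
  user  errors
0  Cal       5
1  Gus      10
add column errors_plus_10 = t['errors'] + 10:
  user  errors  errors_plus_10
0  Cal       5              15
1  Gus      10              20
Hence 15.

15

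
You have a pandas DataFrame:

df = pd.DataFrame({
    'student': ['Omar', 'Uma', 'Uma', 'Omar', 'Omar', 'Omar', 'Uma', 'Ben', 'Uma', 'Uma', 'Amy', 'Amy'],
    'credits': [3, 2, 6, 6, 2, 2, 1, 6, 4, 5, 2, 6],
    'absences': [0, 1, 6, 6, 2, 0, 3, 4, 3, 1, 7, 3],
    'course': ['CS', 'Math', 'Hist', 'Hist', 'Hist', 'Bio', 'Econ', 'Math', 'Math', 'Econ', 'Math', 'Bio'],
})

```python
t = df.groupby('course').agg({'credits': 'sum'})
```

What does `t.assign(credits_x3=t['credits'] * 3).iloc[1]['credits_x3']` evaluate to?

9

group by course, sum of credits:
        credits
course         
Bio           8
CS            3
Econ          6
Hist         14
Math         14
add column credits_x3 = t['credits'] * 3:
        credits  credits_x3
course                     
Bio           8          24
CS            3           9
Econ          6          18
Hist         14          42
Math         14          42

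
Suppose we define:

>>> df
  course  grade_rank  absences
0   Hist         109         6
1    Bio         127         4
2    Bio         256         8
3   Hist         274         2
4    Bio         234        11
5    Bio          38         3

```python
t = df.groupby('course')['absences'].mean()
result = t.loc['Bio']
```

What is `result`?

6.5

group by course, mean of absences:
course
Bio     6.5
Hist    4.0
Name: absences, dtype: float64
Then the value at index 'Bio': 6.5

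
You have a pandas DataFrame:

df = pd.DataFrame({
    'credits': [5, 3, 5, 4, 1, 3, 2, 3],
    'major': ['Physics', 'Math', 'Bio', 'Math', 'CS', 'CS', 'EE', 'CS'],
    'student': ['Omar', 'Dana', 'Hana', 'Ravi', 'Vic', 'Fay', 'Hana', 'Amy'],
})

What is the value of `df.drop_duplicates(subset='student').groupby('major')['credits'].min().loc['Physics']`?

5

drop duplicate student (keep=first):
   credits    major student
0        5  Physics    Omar
1        3     Math    Dana
2        5      Bio    Hana
3        4     Math    Ravi
4        1       CS     Vic
5        3       CS     Fay
7        3       CS     Amy
group by major, min of credits:
major
Bio        5
CS         1
Math       3
Physics    5
Name: credits, dtype: int64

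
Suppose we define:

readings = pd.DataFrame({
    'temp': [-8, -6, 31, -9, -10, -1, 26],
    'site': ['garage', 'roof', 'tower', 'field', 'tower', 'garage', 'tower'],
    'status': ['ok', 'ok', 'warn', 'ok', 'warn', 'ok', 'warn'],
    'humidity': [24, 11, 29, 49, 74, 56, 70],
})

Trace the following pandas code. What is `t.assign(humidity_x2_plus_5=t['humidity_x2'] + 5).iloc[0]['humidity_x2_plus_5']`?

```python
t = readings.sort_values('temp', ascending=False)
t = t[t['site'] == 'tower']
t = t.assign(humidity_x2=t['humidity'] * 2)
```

63

sort by temp descending:
   temp    site status  humidity
2    31   tower   warn        29
6    26   tower   warn        70
5    -1  garage     ok        56
1    -6    roof     ok        11
0    -8  garage     ok        24
3    -9   field     ok        49
4   -10   tower   warn        74
filter rows where site == 'tower':
   temp   site status  humidity
2    31  tower   warn        29
6    26  tower   warn        70
4   -10  tower   warn        74
add column humidity_x2 = t['humidity'] * 2:
   temp   site status  humidity  humidity_x2
2    31  tower   warn        29           58
6    26  tower   warn        70          140
4   -10  tower   warn        74          148
add column humidity_x2_plus_5 = t['humidity_x2'] + 5:
   temp   site status  humidity  humidity_x2  humidity_x2_plus_5
2    31  tower   warn        29           58                  63
6    26  tower   warn        70          140                 145
4   -10  tower   warn        74          148                 153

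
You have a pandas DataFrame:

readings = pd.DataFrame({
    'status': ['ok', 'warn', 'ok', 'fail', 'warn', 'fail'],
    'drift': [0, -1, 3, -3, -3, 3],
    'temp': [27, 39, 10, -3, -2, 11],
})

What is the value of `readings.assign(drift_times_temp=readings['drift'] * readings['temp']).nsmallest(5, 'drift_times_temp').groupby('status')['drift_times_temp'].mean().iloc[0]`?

add column drift_times_temp = readings['drift'] * readings['temp']:
  status  drift  temp  drift_times_temp
0     ok      0    27                 0
1   warn     -1    39               -39
2     ok      3    10                30
3   fail     -3    -3                 9
4   warn     -3    -2                 6
5   fail      3    11                33
take 5 rows with smallest drift_times_temp:
  status  drift  temp  drift_times_temp
1   warn     -1    39               -39
0     ok      0    27                 0
4   warn     -3    -2                 6
3   fail     -3    -3                 9
2     ok      3    10                30
group by status, mean of drift_times_temp:
status
fail     9.0
ok      15.0
warn   -16.5
Name: drift_times_temp, dtype: float64
Hence 9.0.

9.0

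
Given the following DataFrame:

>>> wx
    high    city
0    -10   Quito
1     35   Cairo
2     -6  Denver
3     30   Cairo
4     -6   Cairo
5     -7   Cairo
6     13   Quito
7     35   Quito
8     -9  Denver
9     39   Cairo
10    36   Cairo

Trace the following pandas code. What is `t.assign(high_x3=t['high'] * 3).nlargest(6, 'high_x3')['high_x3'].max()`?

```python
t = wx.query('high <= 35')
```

105

filter rows where high <= 35:
   high    city
0   -10   Quito
1    35   Cairo
2    -6  Denver
3    30   Cairo
4    -6   Cairo
5    -7   Cairo
6    13   Quito
7    35   Quito
8    -9  Denver
add column high_x3 = t['high'] * 3:
   high    city  high_x3
0   -10   Quito      -30
1    35   Cairo      105
2    -6  Denver      -18
3    30   Cairo       90
4    -6   Cairo      -18
5    -7   Cairo      -21
6    13   Quito       39
7    35   Quito      105
8    -9  Denver      -27
take 6 rows with largest high_x3:
   high    city  high_x3
1    35   Cairo      105
7    35   Quito      105
3    30   Cairo       90
6    13   Quito       39
2    -6  Denver      -18
4    -6   Cairo      -18
max of column 'high_x3' → 105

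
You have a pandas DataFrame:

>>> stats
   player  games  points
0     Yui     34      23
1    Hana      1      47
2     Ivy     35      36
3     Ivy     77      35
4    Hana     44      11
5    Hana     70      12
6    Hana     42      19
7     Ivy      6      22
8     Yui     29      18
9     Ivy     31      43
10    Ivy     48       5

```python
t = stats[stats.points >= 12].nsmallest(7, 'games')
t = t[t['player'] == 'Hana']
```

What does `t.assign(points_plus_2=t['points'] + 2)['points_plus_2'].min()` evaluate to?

filter rows where points >= 12:
  player  games  points
0    Yui     34      23
1   Hana      1      47
2    Ivy     35      36
3    Ivy     77      35
5   Hana     70      12
6   Hana     42      19
7    Ivy      6      22
8    Yui     29      18
9    Ivy     31      43
take 7 rows with smallest games:
  player  games  points
1   Hana      1      47
7    Ivy      6      22
8    Yui     29      18
9    Ivy     31      43
0    Yui     34      23
2    Ivy     35      36
6   Hana     42      19
filter rows where player == 'Hana':
  player  games  points
1   Hana      1      47
6   Hana     42      19
add column points_plus_2 = t['points'] + 2:
  player  games  points  points_plus_2
1   Hana      1      47             49
6   Hana     42      19             21
Then the min of column 'points_plus_2': 21

21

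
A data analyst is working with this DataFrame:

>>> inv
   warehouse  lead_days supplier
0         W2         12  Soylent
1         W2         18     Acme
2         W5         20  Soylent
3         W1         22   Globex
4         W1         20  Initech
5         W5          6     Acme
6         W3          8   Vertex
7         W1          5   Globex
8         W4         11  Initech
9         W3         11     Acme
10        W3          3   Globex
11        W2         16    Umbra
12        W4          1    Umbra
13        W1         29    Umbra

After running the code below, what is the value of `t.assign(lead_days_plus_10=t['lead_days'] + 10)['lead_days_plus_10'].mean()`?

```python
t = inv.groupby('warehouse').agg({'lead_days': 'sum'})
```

46.4

group by warehouse, sum of lead_days:
           lead_days
warehouse           
W1                76
W2                46
W3                22
W4                12
W5                26
add column lead_days_plus_10 = t['lead_days'] + 10:
           lead_days  lead_days_plus_10
warehouse                              
W1                76                 86
W2                46                 56
W3                22                 32
W4                12                 22
W5                26                 36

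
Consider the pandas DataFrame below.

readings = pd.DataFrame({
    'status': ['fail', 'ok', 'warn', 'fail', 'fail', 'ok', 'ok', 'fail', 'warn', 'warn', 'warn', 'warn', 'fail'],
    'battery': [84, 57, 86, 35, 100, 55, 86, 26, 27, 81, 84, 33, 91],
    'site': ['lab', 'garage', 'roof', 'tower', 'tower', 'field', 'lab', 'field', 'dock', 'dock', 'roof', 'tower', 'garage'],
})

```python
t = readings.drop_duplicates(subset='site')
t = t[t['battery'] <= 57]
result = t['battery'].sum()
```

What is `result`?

drop duplicate site (keep=first):
  status  battery    site
0   fail       84     lab
1     ok       57  garage
2   warn       86    roof
3   fail       35   tower
5     ok       55   field
8   warn       27    dock
filter rows where battery <= 57:
  status  battery    site
1     ok       57  garage
3   fail       35   tower
5     ok       55   field
8   warn       27    dock
Reading off the sum of column 'battery', we get 174.

174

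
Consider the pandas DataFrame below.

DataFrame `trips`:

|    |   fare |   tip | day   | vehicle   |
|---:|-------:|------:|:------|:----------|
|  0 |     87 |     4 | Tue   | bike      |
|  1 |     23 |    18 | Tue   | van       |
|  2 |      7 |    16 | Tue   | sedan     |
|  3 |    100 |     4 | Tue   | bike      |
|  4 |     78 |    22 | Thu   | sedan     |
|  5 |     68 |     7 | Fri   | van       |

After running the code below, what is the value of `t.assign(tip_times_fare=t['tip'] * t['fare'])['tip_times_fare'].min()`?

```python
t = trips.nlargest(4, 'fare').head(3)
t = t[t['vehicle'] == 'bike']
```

take 4 rows with largest fare:
   fare  tip  day vehicle
3   100    4  Tue    bike
0    87    4  Tue    bike
4    78   22  Thu   sedan
5    68    7  Fri     van
take first 3 rows:
   fare  tip  day vehicle
3   100    4  Tue    bike
0    87    4  Tue    bike
4    78   22  Thu   sedan
filter rows where vehicle == 'bike':
   fare  tip  day vehicle
3   100    4  Tue    bike
0    87    4  Tue    bike
add column tip_times_fare = t['tip'] * t['fare']:
   fare  tip  day vehicle  tip_times_fare
3   100    4  Tue    bike             400
0    87    4  Tue    bike             348
Then the min of column 'tip_times_fare': 348

348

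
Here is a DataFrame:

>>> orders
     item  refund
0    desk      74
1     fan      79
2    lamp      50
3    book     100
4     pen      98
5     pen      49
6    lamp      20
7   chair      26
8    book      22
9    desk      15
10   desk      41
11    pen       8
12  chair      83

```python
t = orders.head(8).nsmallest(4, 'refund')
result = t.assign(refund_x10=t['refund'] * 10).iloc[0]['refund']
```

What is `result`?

20

take first 8 rows:
    item  refund
0   desk      74
1    fan      79
2   lamp      50
3   book     100
4    pen      98
5    pen      49
6   lamp      20
7  chair      26
take 4 rows with smallest refund:
    item  refund
6   lamp      20
7  chair      26
5    pen      49
2   lamp      50
add column refund_x10 = t['refund'] * 10:
    item  refund  refund_x10
6   lamp      20         200
7  chair      26         260
5    pen      49         490
2   lamp      50         500
Reading off the value at position 0, column 'refund', we get 20.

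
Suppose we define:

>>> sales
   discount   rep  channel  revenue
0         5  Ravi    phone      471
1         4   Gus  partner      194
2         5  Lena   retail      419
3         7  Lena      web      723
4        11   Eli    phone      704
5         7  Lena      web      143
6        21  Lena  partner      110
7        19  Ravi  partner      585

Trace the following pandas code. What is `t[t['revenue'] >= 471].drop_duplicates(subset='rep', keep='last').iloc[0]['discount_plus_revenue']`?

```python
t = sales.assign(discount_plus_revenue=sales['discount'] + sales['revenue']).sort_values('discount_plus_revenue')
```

add column discount_plus_revenue = sales['discount'] + sales['revenue']:
   discount   rep  channel  revenue  discount_plus_revenue
0         5  Ravi    phone      471                    476
1         4   Gus  partner      194                    198
2         5  Lena   retail      419                    424
3         7  Lena      web      723                    730
4        11   Eli    phone      704                    715
5         7  Lena      web      143                    150
6        21  Lena  partner      110                    131
7        19  Ravi  partner      585                    604
sort by discount_plus_revenue:
   discount   rep  channel  revenue  discount_plus_revenue
6        21  Lena  partner      110                    131
5         7  Lena      web      143                    150
1         4   Gus  partner      194                    198
2         5  Lena   retail      419                    424
0         5  Ravi    phone      471                    476
7        19  Ravi  partner      585                    604
4        11   Eli    phone      704                    715
3         7  Lena      web      723                    730
filter rows where revenue >= 471:
   discount   rep  channel  revenue  discount_plus_revenue
0         5  Ravi    phone      471                    476
7        19  Ravi  partner      585                    604
4        11   Eli    phone      704                    715
3         7  Lena      web      723                    730
drop duplicate rep (keep=last):
   discount   rep  channel  revenue  discount_plus_revenue
7        19  Ravi  partner      585                    604
4        11   Eli    phone      704                    715
3         7  Lena      web      723                    730
Then the value at position 0, column 'discount_plus_revenue': 604

604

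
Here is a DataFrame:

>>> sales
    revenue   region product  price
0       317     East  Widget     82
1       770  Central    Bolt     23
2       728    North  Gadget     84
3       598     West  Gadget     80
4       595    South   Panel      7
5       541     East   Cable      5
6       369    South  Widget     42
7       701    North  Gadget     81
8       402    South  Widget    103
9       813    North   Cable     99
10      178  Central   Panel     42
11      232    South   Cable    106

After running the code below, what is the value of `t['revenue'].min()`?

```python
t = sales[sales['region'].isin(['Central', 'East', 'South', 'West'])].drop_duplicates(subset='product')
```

filter rows where region in ['Central', 'East', 'South', 'West']:
    revenue   region product  price
0       317     East  Widget     82
1       770  Central    Bolt     23
3       598     West  Gadget     80
4       595    South   Panel      7
5       541     East   Cable      5
6       369    South  Widget     42
8       402    South  Widget    103
10      178  Central   Panel     42
11      232    South   Cable    106
drop duplicate product (keep=first):
   revenue   region product  price
0      317     East  Widget     82
1      770  Central    Bolt     23
3      598     West  Gadget     80
4      595    South   Panel      7
5      541     East   Cable      5

317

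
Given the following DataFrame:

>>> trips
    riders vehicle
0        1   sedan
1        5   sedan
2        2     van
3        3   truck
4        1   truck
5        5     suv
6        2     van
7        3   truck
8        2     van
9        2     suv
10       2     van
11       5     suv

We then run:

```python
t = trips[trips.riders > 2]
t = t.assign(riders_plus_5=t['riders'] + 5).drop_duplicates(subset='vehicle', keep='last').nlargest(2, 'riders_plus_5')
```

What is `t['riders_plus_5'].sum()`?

filter rows where riders > 2:
    riders vehicle
1        5   sedan
3        3   truck
5        5     suv
7        3   truck
11       5     suv
add column riders_plus_5 = t['riders'] + 5:
    riders vehicle  riders_plus_5
1        5   sedan             10
3        3   truck              8
5        5     suv             10
7        3   truck              8
11       5     suv             10
drop duplicate vehicle (keep=last):
    riders vehicle  riders_plus_5
1        5   sedan             10
7        3   truck              8
11       5     suv             10
take 2 rows with largest riders_plus_5:
    riders vehicle  riders_plus_5
1        5   sedan             10
11       5     suv             10

20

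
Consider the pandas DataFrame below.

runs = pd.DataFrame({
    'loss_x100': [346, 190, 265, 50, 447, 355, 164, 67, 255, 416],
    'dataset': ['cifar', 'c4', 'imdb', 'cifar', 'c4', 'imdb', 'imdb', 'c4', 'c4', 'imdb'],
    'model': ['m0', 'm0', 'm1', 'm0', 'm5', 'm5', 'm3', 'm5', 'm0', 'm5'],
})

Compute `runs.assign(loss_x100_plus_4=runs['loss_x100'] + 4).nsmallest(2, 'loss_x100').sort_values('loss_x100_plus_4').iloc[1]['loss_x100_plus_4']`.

add column loss_x100_plus_4 = runs['loss_x100'] + 4:
   loss_x100 dataset model  loss_x100_plus_4
0        346   cifar    m0               350
1        190      c4    m0               194
2        265    imdb    m1               269
3         50   cifar    m0                54
4        447      c4    m5               451
5        355    imdb    m5               359
6        164    imdb    m3               168
7         67      c4    m5                71
8        255      c4    m0               259
9        416    imdb    m5               420
take 2 rows with smallest loss_x100:
   loss_x100 dataset model  loss_x100_plus_4
3         50   cifar    m0                54
7         67      c4    m5                71
sort by loss_x100_plus_4:
   loss_x100 dataset model  loss_x100_plus_4
3         50   cifar    m0                54
7         67      c4    m5                71
value at position 1, column 'loss_x100_plus_4' → 71

71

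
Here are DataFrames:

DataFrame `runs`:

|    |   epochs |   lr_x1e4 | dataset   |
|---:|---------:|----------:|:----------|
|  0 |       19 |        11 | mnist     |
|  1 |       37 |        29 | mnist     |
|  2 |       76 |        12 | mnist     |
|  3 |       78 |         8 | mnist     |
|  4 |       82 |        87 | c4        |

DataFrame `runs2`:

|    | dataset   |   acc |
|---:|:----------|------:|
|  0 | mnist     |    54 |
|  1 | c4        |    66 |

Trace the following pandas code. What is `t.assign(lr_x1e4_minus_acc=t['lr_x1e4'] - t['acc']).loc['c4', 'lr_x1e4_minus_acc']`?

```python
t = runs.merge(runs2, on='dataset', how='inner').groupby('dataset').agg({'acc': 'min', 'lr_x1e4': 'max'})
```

21

merge on 'dataset' (how='inner') → 5 rows:
   epochs  lr_x1e4 dataset  acc
0      19       11   mnist   54
1      37       29   mnist   54
2      76       12   mnist   54
3      78        8   mnist   54
4      82       87      c4   66
group by dataset: min(acc), max(lr_x1e4):
         acc  lr_x1e4
dataset              
c4        66       87
mnist     54       29
add column lr_x1e4_minus_acc = t['lr_x1e4'] - t['acc']:
         acc  lr_x1e4  lr_x1e4_minus_acc
dataset                                 
c4        66       87                 21
mnist     54       29                -25
Taking the value at row 'c4', column 'lr_x1e4_minus_acc' gives 21.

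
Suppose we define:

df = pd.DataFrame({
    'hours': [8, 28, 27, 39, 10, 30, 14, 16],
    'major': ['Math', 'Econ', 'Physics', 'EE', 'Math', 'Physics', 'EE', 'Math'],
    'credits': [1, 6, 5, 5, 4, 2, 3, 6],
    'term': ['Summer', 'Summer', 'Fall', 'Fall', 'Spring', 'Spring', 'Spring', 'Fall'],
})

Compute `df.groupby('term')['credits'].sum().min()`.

group by term, sum of credits:
term
Fall      16
Spring     9
Summer     7
Name: credits, dtype: int64

7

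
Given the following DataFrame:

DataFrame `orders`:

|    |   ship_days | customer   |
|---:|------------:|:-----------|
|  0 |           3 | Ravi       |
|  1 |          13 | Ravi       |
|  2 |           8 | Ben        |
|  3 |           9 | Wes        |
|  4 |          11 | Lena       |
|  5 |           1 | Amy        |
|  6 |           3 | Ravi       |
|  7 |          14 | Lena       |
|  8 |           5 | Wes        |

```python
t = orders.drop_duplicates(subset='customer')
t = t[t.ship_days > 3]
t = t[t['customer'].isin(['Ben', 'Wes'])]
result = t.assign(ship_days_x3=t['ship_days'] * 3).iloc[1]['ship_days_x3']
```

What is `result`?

27

drop duplicate customer (keep=first):
   ship_days customer
0          3     Ravi
2          8      Ben
3          9      Wes
4         11     Lena
5          1      Amy
filter rows where ship_days > 3:
   ship_days customer
2          8      Ben
3          9      Wes
4         11     Lena
filter rows where customer in ['Ben', 'Wes']:
   ship_days customer
2          8      Ben
3          9      Wes
add column ship_days_x3 = t['ship_days'] * 3:
   ship_days customer  ship_days_x3
2          8      Ben            24
3          9      Wes            27
Taking the value at position 1, column 'ship_days_x3' gives 27.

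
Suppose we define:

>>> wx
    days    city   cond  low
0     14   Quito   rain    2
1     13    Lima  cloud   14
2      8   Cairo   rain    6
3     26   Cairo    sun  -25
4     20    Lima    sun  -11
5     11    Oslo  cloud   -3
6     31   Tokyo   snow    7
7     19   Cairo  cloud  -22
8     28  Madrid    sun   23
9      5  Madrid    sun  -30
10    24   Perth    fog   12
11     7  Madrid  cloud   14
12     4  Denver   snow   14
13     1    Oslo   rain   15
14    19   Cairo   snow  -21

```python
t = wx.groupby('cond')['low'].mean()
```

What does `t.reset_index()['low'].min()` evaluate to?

-10.75

group by cond, mean of low:
cond
cloud     0.750000
fog      12.000000
rain      7.666667
snow      0.000000
sun     -10.750000
Name: low, dtype: float64
reset_index():
    cond        low
0  cloud   0.750000
1    fog  12.000000
2   rain   7.666667
3   snow   0.000000
4    sun -10.750000
Finally, min of column 'low' = -10.75.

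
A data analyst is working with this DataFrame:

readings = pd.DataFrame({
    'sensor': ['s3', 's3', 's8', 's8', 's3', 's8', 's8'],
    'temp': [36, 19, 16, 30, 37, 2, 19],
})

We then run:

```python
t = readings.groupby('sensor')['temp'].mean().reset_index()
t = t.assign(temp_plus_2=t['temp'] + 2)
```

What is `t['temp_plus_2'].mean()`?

group by sensor, mean of temp:
sensor
s3    30.666667
s8    16.750000
Name: temp, dtype: float64
reset_index():
  sensor       temp
0     s3  30.666667
1     s8  16.750000
add column temp_plus_2 = t['temp'] + 2:
  sensor       temp  temp_plus_2
0     s3  30.666667    32.666667
1     s8  16.750000    18.750000
Hence 25.7083333333.

25.7083333333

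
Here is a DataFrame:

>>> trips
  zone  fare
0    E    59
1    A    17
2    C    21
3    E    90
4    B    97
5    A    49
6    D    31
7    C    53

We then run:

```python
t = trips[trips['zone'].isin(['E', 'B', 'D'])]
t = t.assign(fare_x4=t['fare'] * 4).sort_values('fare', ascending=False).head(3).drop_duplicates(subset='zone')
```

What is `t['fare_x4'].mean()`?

filter rows where zone in ['E', 'B', 'D']:
  zone  fare
0    E    59
3    E    90
4    B    97
6    D    31
add column fare_x4 = t['fare'] * 4:
  zone  fare  fare_x4
0    E    59      236
3    E    90      360
4    B    97      388
6    D    31      124
sort by fare descending:
  zone  fare  fare_x4
4    B    97      388
3    E    90      360
0    E    59      236
6    D    31      124
take first 3 rows:
  zone  fare  fare_x4
4    B    97      388
3    E    90      360
0    E    59      236
drop duplicate zone (keep=first):
  zone  fare  fare_x4
4    B    97      388
3    E    90      360
Taking the mean of column 'fare_x4' gives 374.0.

374.0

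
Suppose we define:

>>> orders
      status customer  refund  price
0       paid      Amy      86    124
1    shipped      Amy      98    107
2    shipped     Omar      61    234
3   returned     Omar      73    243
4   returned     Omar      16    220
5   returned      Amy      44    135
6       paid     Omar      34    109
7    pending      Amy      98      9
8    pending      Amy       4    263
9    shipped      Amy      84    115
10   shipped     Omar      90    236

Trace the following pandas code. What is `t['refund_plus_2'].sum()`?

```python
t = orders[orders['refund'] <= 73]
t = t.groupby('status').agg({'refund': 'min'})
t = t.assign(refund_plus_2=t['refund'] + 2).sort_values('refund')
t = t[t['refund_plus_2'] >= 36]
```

99

filter rows where refund <= 73:
     status customer  refund  price
2   shipped     Omar      61    234
3  returned     Omar      73    243
4  returned     Omar      16    220
5  returned      Amy      44    135
6      paid     Omar      34    109
8   pending      Amy       4    263
group by status, min of refund:
          refund
status          
paid          34
pending        4
returned      16
shipped       61
add column refund_plus_2 = t['refund'] + 2:
          refund  refund_plus_2
status                         
paid          34             36
pending        4              6
returned      16             18
shipped       61             63
sort by refund:
          refund  refund_plus_2
status                         
pending        4              6
returned      16             18
paid          34             36
shipped       61             63
filter rows where refund_plus_2 >= 36:
         refund  refund_plus_2
status                        
paid         34             36
shipped      61             63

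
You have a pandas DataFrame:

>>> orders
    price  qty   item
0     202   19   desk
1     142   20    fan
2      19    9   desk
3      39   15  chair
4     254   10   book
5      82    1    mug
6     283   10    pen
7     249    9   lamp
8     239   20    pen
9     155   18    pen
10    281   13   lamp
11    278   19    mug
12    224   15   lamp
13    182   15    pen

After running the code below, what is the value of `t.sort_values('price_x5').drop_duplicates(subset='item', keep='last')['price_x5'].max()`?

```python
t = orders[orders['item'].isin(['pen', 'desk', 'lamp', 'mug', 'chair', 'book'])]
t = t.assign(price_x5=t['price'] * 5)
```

1415

filter rows where item in ['pen', 'desk', 'lamp', 'mug', 'chair', 'book']:
    price  qty   item
0     202   19   desk
2      19    9   desk
3      39   15  chair
4     254   10   book
5      82    1    mug
6     283   10    pen
7     249    9   lamp
8     239   20    pen
9     155   18    pen
10    281   13   lamp
11    278   19    mug
12    224   15   lamp
13    182   15    pen
add column price_x5 = t['price'] * 5:
    price  qty   item  price_x5
0     202   19   desk      1010
2      19    9   desk        95
3      39   15  chair       195
4     254   10   book      1270
5      82    1    mug       410
6     283   10    pen      1415
7     249    9   lamp      1245
8     239   20    pen      1195
9     155   18    pen       775
10    281   13   lamp      1405
11    278   19    mug      1390
12    224   15   lamp      1120
13    182   15    pen       910
sort by price_x5:
    price  qty   item  price_x5
2      19    9   desk        95
3      39   15  chair       195
5      82    1    mug       410
9     155   18    pen       775
13    182   15    pen       910
0     202   19   desk      1010
12    224   15   lamp      1120
8     239   20    pen      1195
7     249    9   lamp      1245
4     254   10   book      1270
11    278   19    mug      1390
10    281   13   lamp      1405
6     283   10    pen      1415
drop duplicate item (keep=last):
    price  qty   item  price_x5
3      39   15  chair       195
0     202   19   desk      1010
4     254   10   book      1270
11    278   19    mug      1390
10    281   13   lamp      1405
6     283   10    pen      1415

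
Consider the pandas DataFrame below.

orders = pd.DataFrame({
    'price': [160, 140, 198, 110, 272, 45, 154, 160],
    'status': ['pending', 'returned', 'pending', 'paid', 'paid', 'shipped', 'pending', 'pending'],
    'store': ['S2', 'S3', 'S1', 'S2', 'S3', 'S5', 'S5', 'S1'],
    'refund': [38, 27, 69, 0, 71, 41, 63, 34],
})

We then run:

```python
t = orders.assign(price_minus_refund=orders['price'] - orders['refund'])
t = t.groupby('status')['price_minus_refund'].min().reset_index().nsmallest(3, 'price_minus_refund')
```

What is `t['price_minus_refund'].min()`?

4

add column price_minus_refund = orders['price'] - orders['refund']:
   price    status store  refund  price_minus_refund
0    160   pending    S2      38                 122
1    140  returned    S3      27                 113
2    198   pending    S1      69                 129
3    110      paid    S2       0                 110
4    272      paid    S3      71                 201
5     45   shipped    S5      41                   4
6    154   pending    S5      63                  91
7    160   pending    S1      34                 126
group by status, min of price_minus_refund:
status
paid        110
pending      91
returned    113
shipped       4
Name: price_minus_refund, dtype: int64
reset_index():
     status  price_minus_refund
0      paid                 110
1   pending                  91
2  returned                 113
3   shipped                   4
take 3 rows with smallest price_minus_refund:
    status  price_minus_refund
3  shipped                   4
1  pending                  91
0     paid                 110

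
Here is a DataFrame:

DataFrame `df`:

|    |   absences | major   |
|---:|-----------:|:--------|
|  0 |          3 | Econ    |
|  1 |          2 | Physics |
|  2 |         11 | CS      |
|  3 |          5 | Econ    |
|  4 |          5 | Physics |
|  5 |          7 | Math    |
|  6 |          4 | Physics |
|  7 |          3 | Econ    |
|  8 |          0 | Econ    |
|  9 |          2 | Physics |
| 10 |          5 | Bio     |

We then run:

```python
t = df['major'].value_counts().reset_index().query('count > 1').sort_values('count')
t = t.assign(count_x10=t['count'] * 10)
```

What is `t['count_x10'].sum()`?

80

value_counts of major:
major
Econ       4
Physics    4
CS         1
Math       1
Bio        1
Name: count, dtype: int64
reset_index():
     major  count
0     Econ      4
1  Physics      4
2       CS      1
3     Math      1
4      Bio      1
filter rows where count > 1:
     major  count
0     Econ      4
1  Physics      4
sort by count:
     major  count
0     Econ      4
1  Physics      4
add column count_x10 = t['count'] * 10:
     major  count  count_x10
0     Econ      4         40
1  Physics      4         40
Then the sum of column 'count_x10': 80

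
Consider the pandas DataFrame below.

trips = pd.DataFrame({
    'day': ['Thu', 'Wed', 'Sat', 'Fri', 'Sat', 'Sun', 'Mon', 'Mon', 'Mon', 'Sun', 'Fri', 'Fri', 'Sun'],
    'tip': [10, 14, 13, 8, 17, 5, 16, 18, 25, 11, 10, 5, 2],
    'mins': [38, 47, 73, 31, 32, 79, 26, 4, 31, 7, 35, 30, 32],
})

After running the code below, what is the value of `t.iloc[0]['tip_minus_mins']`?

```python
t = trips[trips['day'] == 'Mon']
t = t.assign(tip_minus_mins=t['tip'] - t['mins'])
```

filter rows where day == 'Mon':
   day  tip  mins
6  Mon   16    26
7  Mon   18     4
8  Mon   25    31
add column tip_minus_mins = t['tip'] - t['mins']:
   day  tip  mins  tip_minus_mins
6  Mon   16    26             -10
7  Mon   18     4              14
8  Mon   25    31              -6
Hence -10.

-10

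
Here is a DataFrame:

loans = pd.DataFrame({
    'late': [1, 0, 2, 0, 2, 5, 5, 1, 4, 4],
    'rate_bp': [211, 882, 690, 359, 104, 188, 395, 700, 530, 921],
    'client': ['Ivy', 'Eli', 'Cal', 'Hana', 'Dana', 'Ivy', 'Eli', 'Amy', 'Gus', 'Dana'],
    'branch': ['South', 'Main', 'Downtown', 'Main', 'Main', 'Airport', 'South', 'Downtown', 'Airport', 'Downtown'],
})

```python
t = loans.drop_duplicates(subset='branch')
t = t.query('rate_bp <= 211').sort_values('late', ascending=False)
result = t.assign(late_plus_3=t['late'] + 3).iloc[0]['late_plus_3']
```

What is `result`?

drop duplicate branch (keep=first):
   late  rate_bp client    branch
0     1      211    Ivy     South
1     0      882    Eli      Main
2     2      690    Cal  Downtown
5     5      188    Ivy   Airport
filter rows where rate_bp <= 211:
   late  rate_bp client   branch
0     1      211    Ivy    South
5     5      188    Ivy  Airport
sort by late descending:
   late  rate_bp client   branch
5     5      188    Ivy  Airport
0     1      211    Ivy    South
add column late_plus_3 = t['late'] + 3:
   late  rate_bp client   branch  late_plus_3
5     5      188    Ivy  Airport            8
0     1      211    Ivy    South            4
Then the value at position 0, column 'late_plus_3': 8

8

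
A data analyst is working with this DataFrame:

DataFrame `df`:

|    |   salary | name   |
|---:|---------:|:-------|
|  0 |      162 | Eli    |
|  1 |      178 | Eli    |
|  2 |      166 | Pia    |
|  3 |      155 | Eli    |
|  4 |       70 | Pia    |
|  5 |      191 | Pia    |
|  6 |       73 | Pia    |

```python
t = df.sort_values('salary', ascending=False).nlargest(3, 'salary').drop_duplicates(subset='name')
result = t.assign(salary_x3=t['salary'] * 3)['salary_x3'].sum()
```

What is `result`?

1107

sort by salary descending:
   salary name
5     191  Pia
1     178  Eli
2     166  Pia
0     162  Eli
3     155  Eli
6      73  Pia
4      70  Pia
take 3 rows with largest salary:
   salary name
5     191  Pia
1     178  Eli
2     166  Pia
drop duplicate name (keep=first):
   salary name
5     191  Pia
1     178  Eli
add column salary_x3 = t['salary'] * 3:
   salary name  salary_x3
5     191  Pia        573
1     178  Eli        534
sum of column 'salary_x3' → 1107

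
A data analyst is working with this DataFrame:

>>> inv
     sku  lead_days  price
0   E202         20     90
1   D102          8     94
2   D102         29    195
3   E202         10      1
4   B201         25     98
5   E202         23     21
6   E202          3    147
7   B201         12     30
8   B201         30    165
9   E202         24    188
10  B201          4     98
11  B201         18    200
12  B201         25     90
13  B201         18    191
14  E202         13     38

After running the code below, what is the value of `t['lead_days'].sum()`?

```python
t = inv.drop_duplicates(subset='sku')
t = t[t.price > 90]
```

33

drop duplicate sku (keep=first):
    sku  lead_days  price
0  E202         20     90
1  D102          8     94
4  B201         25     98
filter rows where price > 90:
    sku  lead_days  price
1  D102          8     94
4  B201         25     98
Taking the sum of column 'lead_days' gives 33.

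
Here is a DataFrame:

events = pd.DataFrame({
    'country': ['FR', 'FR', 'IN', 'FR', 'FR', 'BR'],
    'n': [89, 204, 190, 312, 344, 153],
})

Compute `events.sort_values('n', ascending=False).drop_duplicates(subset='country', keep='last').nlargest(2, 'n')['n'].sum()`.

343

sort by n descending:
  country    n
4      FR  344
3      FR  312
1      FR  204
2      IN  190
5      BR  153
0      FR   89
drop duplicate country (keep=last):
  country    n
2      IN  190
5      BR  153
0      FR   89
take 2 rows with largest n:
  country    n
2      IN  190
5      BR  153
Finally, sum of column 'n' = 343.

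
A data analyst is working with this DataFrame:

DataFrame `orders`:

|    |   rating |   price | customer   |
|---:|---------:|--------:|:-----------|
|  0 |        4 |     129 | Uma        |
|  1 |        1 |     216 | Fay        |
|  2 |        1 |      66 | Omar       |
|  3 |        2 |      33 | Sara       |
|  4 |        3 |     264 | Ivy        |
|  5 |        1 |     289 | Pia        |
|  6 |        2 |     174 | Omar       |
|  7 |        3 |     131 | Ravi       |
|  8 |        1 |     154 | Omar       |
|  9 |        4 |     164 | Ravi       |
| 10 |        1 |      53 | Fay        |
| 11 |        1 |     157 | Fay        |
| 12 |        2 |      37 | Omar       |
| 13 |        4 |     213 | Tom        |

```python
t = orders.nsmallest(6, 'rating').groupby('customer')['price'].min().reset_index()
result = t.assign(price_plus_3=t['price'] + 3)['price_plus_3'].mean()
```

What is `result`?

139.0

take 6 rows with smallest rating:
    rating  price customer
1        1    216      Fay
2        1     66     Omar
5        1    289      Pia
8        1    154     Omar
10       1     53      Fay
11       1    157      Fay
group by customer, min of price:
customer
Fay      53
Omar     66
Pia     289
Name: price, dtype: int64
reset_index():
  customer  price
0      Fay     53
1     Omar     66
2      Pia    289
add column price_plus_3 = t['price'] + 3:
  customer  price  price_plus_3
0      Fay     53            56
1     Omar     66            69
2      Pia    289           292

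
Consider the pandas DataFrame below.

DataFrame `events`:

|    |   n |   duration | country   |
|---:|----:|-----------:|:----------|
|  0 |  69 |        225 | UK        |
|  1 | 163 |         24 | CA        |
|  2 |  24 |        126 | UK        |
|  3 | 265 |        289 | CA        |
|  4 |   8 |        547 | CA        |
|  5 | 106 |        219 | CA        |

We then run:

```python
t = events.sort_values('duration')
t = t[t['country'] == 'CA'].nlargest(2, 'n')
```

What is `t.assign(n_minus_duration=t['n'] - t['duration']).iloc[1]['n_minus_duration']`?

sort by duration:
     n  duration country
1  163        24      CA
2   24       126      UK
5  106       219      CA
0   69       225      UK
3  265       289      CA
4    8       547      CA
filter rows where country == 'CA':
     n  duration country
1  163        24      CA
5  106       219      CA
3  265       289      CA
4    8       547      CA
take 2 rows with largest n:
     n  duration country
3  265       289      CA
1  163        24      CA
add column n_minus_duration = t['n'] - t['duration']:
     n  duration country  n_minus_duration
3  265       289      CA               -24
1  163        24      CA               139
value at position 1, column 'n_minus_duration' → 139

139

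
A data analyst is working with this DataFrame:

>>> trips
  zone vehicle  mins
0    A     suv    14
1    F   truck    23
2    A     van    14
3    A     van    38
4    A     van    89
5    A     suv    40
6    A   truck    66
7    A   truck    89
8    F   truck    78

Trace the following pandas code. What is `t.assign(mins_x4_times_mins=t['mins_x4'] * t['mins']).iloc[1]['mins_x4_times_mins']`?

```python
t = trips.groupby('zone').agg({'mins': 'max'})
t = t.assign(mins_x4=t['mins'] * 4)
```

24336

group by zone, max of mins:
      mins
zone      
A       89
F       78
add column mins_x4 = t['mins'] * 4:
      mins  mins_x4
zone               
A       89      356
F       78      312
add column mins_x4_times_mins = t['mins_x4'] * t['mins']:
      mins  mins_x4  mins_x4_times_mins
zone                                   
A       89      356               31684
F       78      312               24336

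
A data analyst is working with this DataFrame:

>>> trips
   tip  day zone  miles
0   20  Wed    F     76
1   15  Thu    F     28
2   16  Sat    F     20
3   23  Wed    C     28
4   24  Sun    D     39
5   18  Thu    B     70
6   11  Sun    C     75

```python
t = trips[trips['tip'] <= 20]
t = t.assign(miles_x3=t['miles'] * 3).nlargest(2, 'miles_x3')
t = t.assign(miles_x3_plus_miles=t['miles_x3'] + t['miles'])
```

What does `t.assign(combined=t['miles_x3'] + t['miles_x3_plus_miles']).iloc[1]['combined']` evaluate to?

filter rows where tip <= 20:
   tip  day zone  miles
0   20  Wed    F     76
1   15  Thu    F     28
2   16  Sat    F     20
5   18  Thu    B     70
6   11  Sun    C     75
add column miles_x3 = t['miles'] * 3:
   tip  day zone  miles  miles_x3
0   20  Wed    F     76       228
1   15  Thu    F     28        84
2   16  Sat    F     20        60
5   18  Thu    B     70       210
6   11  Sun    C     75       225
take 2 rows with largest miles_x3:
   tip  day zone  miles  miles_x3
0   20  Wed    F     76       228
6   11  Sun    C     75       225
add column miles_x3_plus_miles = t['miles_x3'] + t['miles']:
   tip  day zone  miles  miles_x3  miles_x3_plus_miles
0   20  Wed    F     76       228                  304
6   11  Sun    C     75       225                  300
add column combined = t['miles_x3'] + t['miles_x3_plus_miles']:
   tip  day zone  miles  miles_x3  miles_x3_plus_miles  combined
0   20  Wed    F     76       228                  304       532
6   11  Sun    C     75       225                  300       525
Finally, value at position 1, column 'combined' = 525.

525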